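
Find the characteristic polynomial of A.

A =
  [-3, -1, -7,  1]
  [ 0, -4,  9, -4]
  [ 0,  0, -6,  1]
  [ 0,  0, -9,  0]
x^4 + 13*x^3 + 63*x^2 + 135*x + 108

Expanding det(x·I − A) (e.g. by cofactor expansion or by noting that A is similar to its Jordan form J, which has the same characteristic polynomial as A) gives
  χ_A(x) = x^4 + 13*x^3 + 63*x^2 + 135*x + 108
which factors as (x + 3)^3*(x + 4). The eigenvalues (with algebraic multiplicities) are λ = -4 with multiplicity 1, λ = -3 with multiplicity 3.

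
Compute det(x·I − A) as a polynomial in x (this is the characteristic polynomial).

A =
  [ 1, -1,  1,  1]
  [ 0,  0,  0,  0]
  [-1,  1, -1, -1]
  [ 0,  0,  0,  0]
x^4

Expanding det(x·I − A) (e.g. by cofactor expansion or by noting that A is similar to its Jordan form J, which has the same characteristic polynomial as A) gives
  χ_A(x) = x^4
which factors as x^4. The eigenvalues (with algebraic multiplicities) are λ = 0 with multiplicity 4.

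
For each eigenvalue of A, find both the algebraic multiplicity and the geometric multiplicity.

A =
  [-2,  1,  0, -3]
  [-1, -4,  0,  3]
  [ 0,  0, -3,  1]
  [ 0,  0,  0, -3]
λ = -3: alg = 4, geom = 2

Step 1 — factor the characteristic polynomial to read off the algebraic multiplicities:
  χ_A(x) = (x + 3)^4

Step 2 — compute geometric multiplicities via the rank-nullity identity g(λ) = n − rank(A − λI):
  rank(A − (-3)·I) = 2, so dim ker(A − (-3)·I) = n − 2 = 2

Summary:
  λ = -3: algebraic multiplicity = 4, geometric multiplicity = 2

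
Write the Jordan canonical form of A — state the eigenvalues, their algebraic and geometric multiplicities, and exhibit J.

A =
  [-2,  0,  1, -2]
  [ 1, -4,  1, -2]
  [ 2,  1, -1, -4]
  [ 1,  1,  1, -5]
J_3(-3) ⊕ J_1(-3)

The characteristic polynomial is
  det(x·I − A) = x^4 + 12*x^3 + 54*x^2 + 108*x + 81 = (x + 3)^4

Eigenvalues and multiplicities (the geometric multiplicity of λ is n − rank(A − λI), which equals the number of Jordan blocks for λ):
  λ = -3: algebraic multiplicity = 4, geometric multiplicity = 2

Determining the block sizes for each eigenvalue:
  λ = -3: with am = 4 and gm = 2, the partition is not yet determined (e.g. several partitions of 4 into 2 parts exist). Let N = A − (-3)·I. Computing rank(N^1) = 2, rank(N^2) = 1, rank(N^3) = 0; the number of blocks of size ≥ j is rank(N^{j−1}) − rank(N^j), giving [2, 1, 1]. So we have 1 block(s) of size 3, 1 block(s) of size 1 → block sizes [3, 1]

Assembling the blocks gives a Jordan form
J =
  [-3,  1,  0,  0]
  [ 0, -3,  1,  0]
  [ 0,  0, -3,  0]
  [ 0,  0,  0, -3]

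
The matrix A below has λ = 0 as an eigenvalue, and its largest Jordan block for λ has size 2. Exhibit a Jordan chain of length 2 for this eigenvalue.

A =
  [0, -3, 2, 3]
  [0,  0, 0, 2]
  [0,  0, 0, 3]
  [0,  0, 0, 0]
A Jordan chain for λ = 0 of length 2:
v_1 = (-3, 0, 0, 0)ᵀ
v_2 = (0, 1, 0, 0)ᵀ

Let N = A − (0)·I. We want v_2 with N^2 v_2 = 0 but N^1 v_2 ≠ 0; then v_{j-1} := N · v_j for j = 2, …, 2.

Pick v_2 = (0, 1, 0, 0)ᵀ.
Then v_1 = N · v_2 = (-3, 0, 0, 0)ᵀ.

Sanity check: (A − (0)·I) v_1 = (0, 0, 0, 0)ᵀ = 0. ✓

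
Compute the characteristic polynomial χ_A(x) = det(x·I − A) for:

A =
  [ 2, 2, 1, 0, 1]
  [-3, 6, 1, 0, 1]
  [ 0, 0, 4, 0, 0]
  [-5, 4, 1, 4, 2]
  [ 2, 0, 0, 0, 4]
x^5 - 20*x^4 + 160*x^3 - 640*x^2 + 1280*x - 1024

Expanding det(x·I − A) (e.g. by cofactor expansion or by noting that A is similar to its Jordan form J, which has the same characteristic polynomial as A) gives
  χ_A(x) = x^5 - 20*x^4 + 160*x^3 - 640*x^2 + 1280*x - 1024
which factors as (x - 4)^5. The eigenvalues (with algebraic multiplicities) are λ = 4 with multiplicity 5.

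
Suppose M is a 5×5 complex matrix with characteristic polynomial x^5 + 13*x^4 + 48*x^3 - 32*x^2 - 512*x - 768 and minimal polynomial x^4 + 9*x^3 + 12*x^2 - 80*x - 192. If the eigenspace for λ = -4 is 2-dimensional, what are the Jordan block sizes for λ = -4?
Block sizes for λ = -4: [3, 1]

Step 1 — from the characteristic polynomial, algebraic multiplicity of λ = -4 is 4. From dim ker(M − (-4)·I) = 2, there are exactly 2 Jordan blocks for λ = -4.
Step 2 — from the minimal polynomial, the factor (x + 4)^3 tells us the largest block for λ = -4 has size 3.
Step 3 — with total size 4, 2 blocks, and largest block 3, the block sizes (in nonincreasing order) are [3, 1].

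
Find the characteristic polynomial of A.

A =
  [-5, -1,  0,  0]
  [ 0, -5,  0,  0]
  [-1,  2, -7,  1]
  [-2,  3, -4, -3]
x^4 + 20*x^3 + 150*x^2 + 500*x + 625

Expanding det(x·I − A) (e.g. by cofactor expansion or by noting that A is similar to its Jordan form J, which has the same characteristic polynomial as A) gives
  χ_A(x) = x^4 + 20*x^3 + 150*x^2 + 500*x + 625
which factors as (x + 5)^4. The eigenvalues (with algebraic multiplicities) are λ = -5 with multiplicity 4.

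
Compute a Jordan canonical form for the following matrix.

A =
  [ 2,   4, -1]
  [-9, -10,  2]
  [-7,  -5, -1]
J_3(-3)

The characteristic polynomial is
  det(x·I − A) = x^3 + 9*x^2 + 27*x + 27 = (x + 3)^3

Eigenvalues and multiplicities (the geometric multiplicity of λ is n − rank(A − λI), which equals the number of Jordan blocks for λ):
  λ = -3: algebraic multiplicity = 3, geometric multiplicity = 1

Determining the block sizes for each eigenvalue:
  λ = -3: one block (gm = 1), so the single block has size am = 3 → block sizes [3]

Assembling the blocks gives a Jordan form
J =
  [-3,  1,  0]
  [ 0, -3,  1]
  [ 0,  0, -3]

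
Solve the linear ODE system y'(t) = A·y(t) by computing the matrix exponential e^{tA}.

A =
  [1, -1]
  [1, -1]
e^{tA} =
  [t + 1, -t]
  [t, 1 - t]

Strategy: write A = P · J · P⁻¹ where J is a Jordan canonical form, so e^{tA} = P · e^{tJ} · P⁻¹, and e^{tJ} can be computed block-by-block.

A has Jordan form
J =
  [0, 1]
  [0, 0]
(up to reordering of blocks).

Per-block formulas:
  For a 2×2 Jordan block J_2(0): exp(t · J_2(0)) = e^(0t)·(I + t·N), where N is the 2×2 nilpotent shift.

After assembling e^{tJ} and conjugating by P, we get:

e^{tA} =
  [t + 1, -t]
  [t, 1 - t]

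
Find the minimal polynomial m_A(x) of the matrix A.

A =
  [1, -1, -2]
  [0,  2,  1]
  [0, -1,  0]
x^3 - 3*x^2 + 3*x - 1

The characteristic polynomial is χ_A(x) = (x - 1)^3, so the eigenvalues are known. The minimal polynomial is
  m_A(x) = Π_λ (x − λ)^{k_λ}
where k_λ is the size of the *largest* Jordan block for λ (equivalently, the smallest k with (A − λI)^k v = 0 for every generalised eigenvector v of λ).

  λ = 1: largest Jordan block has size 3, contributing (x − 1)^3

So m_A(x) = (x - 1)^3 = x^3 - 3*x^2 + 3*x - 1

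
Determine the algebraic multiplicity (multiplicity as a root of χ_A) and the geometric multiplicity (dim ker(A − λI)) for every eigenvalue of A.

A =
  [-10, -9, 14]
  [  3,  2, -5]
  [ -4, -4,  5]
λ = -1: alg = 3, geom = 1

Step 1 — factor the characteristic polynomial to read off the algebraic multiplicities:
  χ_A(x) = (x + 1)^3

Step 2 — compute geometric multiplicities via the rank-nullity identity g(λ) = n − rank(A − λI):
  rank(A − (-1)·I) = 2, so dim ker(A − (-1)·I) = n − 2 = 1

Summary:
  λ = -1: algebraic multiplicity = 3, geometric multiplicity = 1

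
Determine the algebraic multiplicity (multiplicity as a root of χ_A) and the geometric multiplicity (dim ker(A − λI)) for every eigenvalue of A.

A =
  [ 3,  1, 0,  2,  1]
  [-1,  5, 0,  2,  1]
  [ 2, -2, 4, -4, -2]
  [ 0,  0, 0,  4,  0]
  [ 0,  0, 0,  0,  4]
λ = 4: alg = 5, geom = 4

Step 1 — factor the characteristic polynomial to read off the algebraic multiplicities:
  χ_A(x) = (x - 4)^5

Step 2 — compute geometric multiplicities via the rank-nullity identity g(λ) = n − rank(A − λI):
  rank(A − (4)·I) = 1, so dim ker(A − (4)·I) = n − 1 = 4

Summary:
  λ = 4: algebraic multiplicity = 5, geometric multiplicity = 4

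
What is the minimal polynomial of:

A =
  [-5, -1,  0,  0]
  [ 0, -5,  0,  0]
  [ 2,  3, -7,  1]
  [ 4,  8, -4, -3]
x^2 + 10*x + 25

The characteristic polynomial is χ_A(x) = (x + 5)^4, so the eigenvalues are known. The minimal polynomial is
  m_A(x) = Π_λ (x − λ)^{k_λ}
where k_λ is the size of the *largest* Jordan block for λ (equivalently, the smallest k with (A − λI)^k v = 0 for every generalised eigenvector v of λ).

  λ = -5: largest Jordan block has size 2, contributing (x + 5)^2

So m_A(x) = (x + 5)^2 = x^2 + 10*x + 25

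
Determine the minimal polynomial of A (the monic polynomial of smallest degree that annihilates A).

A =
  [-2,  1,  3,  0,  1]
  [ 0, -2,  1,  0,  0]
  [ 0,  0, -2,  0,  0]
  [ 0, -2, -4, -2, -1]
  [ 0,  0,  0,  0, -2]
x^3 + 6*x^2 + 12*x + 8

The characteristic polynomial is χ_A(x) = (x + 2)^5, so the eigenvalues are known. The minimal polynomial is
  m_A(x) = Π_λ (x − λ)^{k_λ}
where k_λ is the size of the *largest* Jordan block for λ (equivalently, the smallest k with (A − λI)^k v = 0 for every generalised eigenvector v of λ).

  λ = -2: largest Jordan block has size 3, contributing (x + 2)^3

So m_A(x) = (x + 2)^3 = x^3 + 6*x^2 + 12*x + 8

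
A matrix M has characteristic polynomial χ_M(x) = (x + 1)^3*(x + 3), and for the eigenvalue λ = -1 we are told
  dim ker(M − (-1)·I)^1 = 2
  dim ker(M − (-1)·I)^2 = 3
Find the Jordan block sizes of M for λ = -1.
Block sizes for λ = -1: [2, 1]

From the dimensions of kernels of powers, the number of Jordan blocks of size at least j is d_j − d_{j−1} where d_j = dim ker(N^j) (with d_0 = 0). Computing the differences gives [2, 1].
The number of blocks of size exactly k is (#blocks of size ≥ k) − (#blocks of size ≥ k + 1), so the partition is: 1 block(s) of size 1, 1 block(s) of size 2.
In nonincreasing order the block sizes are [2, 1].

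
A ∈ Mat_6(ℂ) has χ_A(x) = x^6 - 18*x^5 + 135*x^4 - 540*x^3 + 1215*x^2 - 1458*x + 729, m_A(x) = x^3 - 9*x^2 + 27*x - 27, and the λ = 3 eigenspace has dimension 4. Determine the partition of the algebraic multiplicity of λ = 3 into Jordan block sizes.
Block sizes for λ = 3: [3, 1, 1, 1]

Step 1 — from the characteristic polynomial, algebraic multiplicity of λ = 3 is 6. From dim ker(A − (3)·I) = 4, there are exactly 4 Jordan blocks for λ = 3.
Step 2 — from the minimal polynomial, the factor (x − 3)^3 tells us the largest block for λ = 3 has size 3.
Step 3 — with total size 6, 4 blocks, and largest block 3, the block sizes (in nonincreasing order) are [3, 1, 1, 1].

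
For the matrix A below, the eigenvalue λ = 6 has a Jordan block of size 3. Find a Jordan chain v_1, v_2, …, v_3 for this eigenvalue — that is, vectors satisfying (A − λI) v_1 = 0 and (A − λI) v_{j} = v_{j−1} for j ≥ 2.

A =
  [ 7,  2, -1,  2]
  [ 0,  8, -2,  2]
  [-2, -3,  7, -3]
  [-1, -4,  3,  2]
A Jordan chain for λ = 6 of length 3:
v_1 = (1, 2, -1, -3)ᵀ
v_2 = (1, 0, -2, -1)ᵀ
v_3 = (1, 0, 0, 0)ᵀ

Let N = A − (6)·I. We want v_3 with N^3 v_3 = 0 but N^2 v_3 ≠ 0; then v_{j-1} := N · v_j for j = 3, …, 2.

Pick v_3 = (1, 0, 0, 0)ᵀ.
Then v_2 = N · v_3 = (1, 0, -2, -1)ᵀ.
Then v_1 = N · v_2 = (1, 2, -1, -3)ᵀ.

Sanity check: (A − (6)·I) v_1 = (0, 0, 0, 0)ᵀ = 0. ✓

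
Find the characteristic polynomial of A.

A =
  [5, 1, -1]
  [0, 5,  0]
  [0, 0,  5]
x^3 - 15*x^2 + 75*x - 125

Expanding det(x·I − A) (e.g. by cofactor expansion or by noting that A is similar to its Jordan form J, which has the same characteristic polynomial as A) gives
  χ_A(x) = x^3 - 15*x^2 + 75*x - 125
which factors as (x - 5)^3. The eigenvalues (with algebraic multiplicities) are λ = 5 with multiplicity 3.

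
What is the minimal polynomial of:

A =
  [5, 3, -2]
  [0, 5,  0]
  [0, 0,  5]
x^2 - 10*x + 25

The characteristic polynomial is χ_A(x) = (x - 5)^3, so the eigenvalues are known. The minimal polynomial is
  m_A(x) = Π_λ (x − λ)^{k_λ}
where k_λ is the size of the *largest* Jordan block for λ (equivalently, the smallest k with (A − λI)^k v = 0 for every generalised eigenvector v of λ).

  λ = 5: largest Jordan block has size 2, contributing (x − 5)^2

So m_A(x) = (x - 5)^2 = x^2 - 10*x + 25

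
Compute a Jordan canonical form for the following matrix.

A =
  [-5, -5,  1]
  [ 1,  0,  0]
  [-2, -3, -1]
J_3(-2)

The characteristic polynomial is
  det(x·I − A) = x^3 + 6*x^2 + 12*x + 8 = (x + 2)^3

Eigenvalues and multiplicities (the geometric multiplicity of λ is n − rank(A − λI), which equals the number of Jordan blocks for λ):
  λ = -2: algebraic multiplicity = 3, geometric multiplicity = 1

Determining the block sizes for each eigenvalue:
  λ = -2: one block (gm = 1), so the single block has size am = 3 → block sizes [3]

Assembling the blocks gives a Jordan form
J =
  [-2,  1,  0]
  [ 0, -2,  1]
  [ 0,  0, -2]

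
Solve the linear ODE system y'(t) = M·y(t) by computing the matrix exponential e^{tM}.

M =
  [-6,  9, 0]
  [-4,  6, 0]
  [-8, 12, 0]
e^{tM} =
  [1 - 6*t, 9*t, 0]
  [-4*t, 6*t + 1, 0]
  [-8*t, 12*t, 1]

Strategy: write M = P · J · P⁻¹ where J is a Jordan canonical form, so e^{tM} = P · e^{tJ} · P⁻¹, and e^{tJ} can be computed block-by-block.

M has Jordan form
J =
  [0, 1, 0]
  [0, 0, 0]
  [0, 0, 0]
(up to reordering of blocks).

Per-block formulas:
  For a 1×1 block at λ = 0: exp(t · [0]) = [e^(0t)].
  For a 2×2 Jordan block J_2(0): exp(t · J_2(0)) = e^(0t)·(I + t·N), where N is the 2×2 nilpotent shift.

After assembling e^{tJ} and conjugating by P, we get:

e^{tM} =
  [1 - 6*t, 9*t, 0]
  [-4*t, 6*t + 1, 0]
  [-8*t, 12*t, 1]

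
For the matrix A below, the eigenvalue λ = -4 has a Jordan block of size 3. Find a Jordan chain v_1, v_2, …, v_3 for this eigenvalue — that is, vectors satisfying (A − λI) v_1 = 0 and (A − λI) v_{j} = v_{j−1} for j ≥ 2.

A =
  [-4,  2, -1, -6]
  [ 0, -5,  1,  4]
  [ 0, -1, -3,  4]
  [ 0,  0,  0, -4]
A Jordan chain for λ = -4 of length 3:
v_1 = (-1, 0, 0, 0)ᵀ
v_2 = (2, -1, -1, 0)ᵀ
v_3 = (0, 1, 0, 0)ᵀ

Let N = A − (-4)·I. We want v_3 with N^3 v_3 = 0 but N^2 v_3 ≠ 0; then v_{j-1} := N · v_j for j = 3, …, 2.

Pick v_3 = (0, 1, 0, 0)ᵀ.
Then v_2 = N · v_3 = (2, -1, -1, 0)ᵀ.
Then v_1 = N · v_2 = (-1, 0, 0, 0)ᵀ.

Sanity check: (A − (-4)·I) v_1 = (0, 0, 0, 0)ᵀ = 0. ✓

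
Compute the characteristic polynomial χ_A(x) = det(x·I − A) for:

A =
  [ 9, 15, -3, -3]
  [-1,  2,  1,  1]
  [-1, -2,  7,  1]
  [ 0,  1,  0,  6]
x^4 - 24*x^3 + 216*x^2 - 864*x + 1296

Expanding det(x·I − A) (e.g. by cofactor expansion or by noting that A is similar to its Jordan form J, which has the same characteristic polynomial as A) gives
  χ_A(x) = x^4 - 24*x^3 + 216*x^2 - 864*x + 1296
which factors as (x - 6)^4. The eigenvalues (with algebraic multiplicities) are λ = 6 with multiplicity 4.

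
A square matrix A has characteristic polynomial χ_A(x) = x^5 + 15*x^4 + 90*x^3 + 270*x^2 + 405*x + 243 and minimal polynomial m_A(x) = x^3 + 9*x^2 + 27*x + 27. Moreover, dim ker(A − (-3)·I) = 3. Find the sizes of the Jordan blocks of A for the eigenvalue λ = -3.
Block sizes for λ = -3: [3, 1, 1]

Step 1 — from the characteristic polynomial, algebraic multiplicity of λ = -3 is 5. From dim ker(A − (-3)·I) = 3, there are exactly 3 Jordan blocks for λ = -3.
Step 2 — from the minimal polynomial, the factor (x + 3)^3 tells us the largest block for λ = -3 has size 3.
Step 3 — with total size 5, 3 blocks, and largest block 3, the block sizes (in nonincreasing order) are [3, 1, 1].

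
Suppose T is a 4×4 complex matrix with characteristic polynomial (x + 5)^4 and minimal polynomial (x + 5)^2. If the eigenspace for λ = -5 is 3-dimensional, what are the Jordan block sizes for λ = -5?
Block sizes for λ = -5: [2, 1, 1]

Step 1 — from the characteristic polynomial, algebraic multiplicity of λ = -5 is 4. From dim ker(T − (-5)·I) = 3, there are exactly 3 Jordan blocks for λ = -5.
Step 2 — from the minimal polynomial, the factor (x + 5)^2 tells us the largest block for λ = -5 has size 2.
Step 3 — with total size 4, 3 blocks, and largest block 2, the block sizes (in nonincreasing order) are [2, 1, 1].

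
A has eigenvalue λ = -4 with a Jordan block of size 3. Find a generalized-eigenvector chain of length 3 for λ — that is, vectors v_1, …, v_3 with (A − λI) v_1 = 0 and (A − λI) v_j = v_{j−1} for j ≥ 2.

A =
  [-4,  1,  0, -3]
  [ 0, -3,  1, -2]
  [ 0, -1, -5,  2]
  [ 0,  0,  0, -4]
A Jordan chain for λ = -4 of length 3:
v_1 = (1, 0, 0, 0)ᵀ
v_2 = (1, 1, -1, 0)ᵀ
v_3 = (0, 1, 0, 0)ᵀ

Let N = A − (-4)·I. We want v_3 with N^3 v_3 = 0 but N^2 v_3 ≠ 0; then v_{j-1} := N · v_j for j = 3, …, 2.

Pick v_3 = (0, 1, 0, 0)ᵀ.
Then v_2 = N · v_3 = (1, 1, -1, 0)ᵀ.
Then v_1 = N · v_2 = (1, 0, 0, 0)ᵀ.

Sanity check: (A − (-4)·I) v_1 = (0, 0, 0, 0)ᵀ = 0. ✓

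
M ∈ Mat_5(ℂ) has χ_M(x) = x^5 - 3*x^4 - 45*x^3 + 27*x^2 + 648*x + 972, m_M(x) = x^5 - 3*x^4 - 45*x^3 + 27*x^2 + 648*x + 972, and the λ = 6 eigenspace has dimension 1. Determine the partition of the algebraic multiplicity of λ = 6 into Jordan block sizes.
Block sizes for λ = 6: [2]

Step 1 — from the characteristic polynomial, algebraic multiplicity of λ = 6 is 2. From dim ker(M − (6)·I) = 1, there are exactly 1 Jordan blocks for λ = 6.
Step 2 — from the minimal polynomial, the factor (x − 6)^2 tells us the largest block for λ = 6 has size 2.
Step 3 — with total size 2, 1 blocks, and largest block 2, the block sizes (in nonincreasing order) are [2].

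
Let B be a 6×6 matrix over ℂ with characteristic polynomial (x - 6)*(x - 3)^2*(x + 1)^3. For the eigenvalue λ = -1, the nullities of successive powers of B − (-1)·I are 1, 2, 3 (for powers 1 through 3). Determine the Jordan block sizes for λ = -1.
Block sizes for λ = -1: [3]

From the dimensions of kernels of powers, the number of Jordan blocks of size at least j is d_j − d_{j−1} where d_j = dim ker(N^j) (with d_0 = 0). Computing the differences gives [1, 1, 1].
The number of blocks of size exactly k is (#blocks of size ≥ k) − (#blocks of size ≥ k + 1), so the partition is: 1 block(s) of size 3.
In nonincreasing order the block sizes are [3].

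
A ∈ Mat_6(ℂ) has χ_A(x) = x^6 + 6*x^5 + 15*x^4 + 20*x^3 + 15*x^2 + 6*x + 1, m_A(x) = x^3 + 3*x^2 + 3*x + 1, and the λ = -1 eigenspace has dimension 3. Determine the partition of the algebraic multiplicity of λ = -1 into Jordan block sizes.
Block sizes for λ = -1: [3, 2, 1]

Step 1 — from the characteristic polynomial, algebraic multiplicity of λ = -1 is 6. From dim ker(A − (-1)·I) = 3, there are exactly 3 Jordan blocks for λ = -1.
Step 2 — from the minimal polynomial, the factor (x + 1)^3 tells us the largest block for λ = -1 has size 3.
Step 3 — with total size 6, 3 blocks, and largest block 3, the block sizes (in nonincreasing order) are [3, 2, 1].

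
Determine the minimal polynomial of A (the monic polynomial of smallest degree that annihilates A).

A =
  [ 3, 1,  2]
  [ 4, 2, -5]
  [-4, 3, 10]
x^3 - 15*x^2 + 75*x - 125

The characteristic polynomial is χ_A(x) = (x - 5)^3, so the eigenvalues are known. The minimal polynomial is
  m_A(x) = Π_λ (x − λ)^{k_λ}
where k_λ is the size of the *largest* Jordan block for λ (equivalently, the smallest k with (A − λI)^k v = 0 for every generalised eigenvector v of λ).

  λ = 5: largest Jordan block has size 3, contributing (x − 5)^3

So m_A(x) = (x - 5)^3 = x^3 - 15*x^2 + 75*x - 125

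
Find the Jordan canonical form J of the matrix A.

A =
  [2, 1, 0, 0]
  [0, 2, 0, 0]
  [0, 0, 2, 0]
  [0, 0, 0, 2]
J_2(2) ⊕ J_1(2) ⊕ J_1(2)

The characteristic polynomial is
  det(x·I − A) = x^4 - 8*x^3 + 24*x^2 - 32*x + 16 = (x - 2)^4

Eigenvalues and multiplicities (the geometric multiplicity of λ is n − rank(A − λI), which equals the number of Jordan blocks for λ):
  λ = 2: algebraic multiplicity = 4, geometric multiplicity = 3

Determining the block sizes for each eigenvalue:
  λ = 2: 3 blocks summing to 4 forces exactly one block of size 2 and the rest size 1 → block sizes [2, 1, 1]

Assembling the blocks gives a Jordan form
J =
  [2, 1, 0, 0]
  [0, 2, 0, 0]
  [0, 0, 2, 0]
  [0, 0, 0, 2]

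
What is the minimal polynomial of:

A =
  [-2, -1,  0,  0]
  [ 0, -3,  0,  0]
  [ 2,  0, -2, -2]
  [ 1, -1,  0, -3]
x^2 + 5*x + 6

The characteristic polynomial is χ_A(x) = (x + 2)^2*(x + 3)^2, so the eigenvalues are known. The minimal polynomial is
  m_A(x) = Π_λ (x − λ)^{k_λ}
where k_λ is the size of the *largest* Jordan block for λ (equivalently, the smallest k with (A − λI)^k v = 0 for every generalised eigenvector v of λ).

  λ = -3: largest Jordan block has size 1, contributing (x + 3)
  λ = -2: largest Jordan block has size 1, contributing (x + 2)

So m_A(x) = (x + 2)*(x + 3) = x^2 + 5*x + 6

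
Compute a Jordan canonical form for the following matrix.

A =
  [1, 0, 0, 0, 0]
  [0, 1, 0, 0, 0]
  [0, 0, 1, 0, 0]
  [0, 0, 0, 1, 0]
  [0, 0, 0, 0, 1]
J_1(1) ⊕ J_1(1) ⊕ J_1(1) ⊕ J_1(1) ⊕ J_1(1)

The characteristic polynomial is
  det(x·I − A) = x^5 - 5*x^4 + 10*x^3 - 10*x^2 + 5*x - 1 = (x - 1)^5

Eigenvalues and multiplicities (the geometric multiplicity of λ is n − rank(A − λI), which equals the number of Jordan blocks for λ):
  λ = 1: algebraic multiplicity = 5, geometric multiplicity = 5

Determining the block sizes for each eigenvalue:
  λ = 1: gm = am = 5, so every block has size 1 → block sizes [1, 1, 1, 1, 1]

Assembling the blocks gives a Jordan form
J =
  [1, 0, 0, 0, 0]
  [0, 1, 0, 0, 0]
  [0, 0, 1, 0, 0]
  [0, 0, 0, 1, 0]
  [0, 0, 0, 0, 1]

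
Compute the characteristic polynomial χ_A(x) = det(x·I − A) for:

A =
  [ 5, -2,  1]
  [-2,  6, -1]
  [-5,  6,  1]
x^3 - 12*x^2 + 48*x - 64

Expanding det(x·I − A) (e.g. by cofactor expansion or by noting that A is similar to its Jordan form J, which has the same characteristic polynomial as A) gives
  χ_A(x) = x^3 - 12*x^2 + 48*x - 64
which factors as (x - 4)^3. The eigenvalues (with algebraic multiplicities) are λ = 4 with multiplicity 3.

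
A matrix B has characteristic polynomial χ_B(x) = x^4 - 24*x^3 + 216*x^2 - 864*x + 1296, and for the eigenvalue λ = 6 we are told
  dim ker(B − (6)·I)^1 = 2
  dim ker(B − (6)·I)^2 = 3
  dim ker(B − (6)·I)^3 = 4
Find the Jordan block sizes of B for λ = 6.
Block sizes for λ = 6: [3, 1]

From the dimensions of kernels of powers, the number of Jordan blocks of size at least j is d_j − d_{j−1} where d_j = dim ker(N^j) (with d_0 = 0). Computing the differences gives [2, 1, 1].
The number of blocks of size exactly k is (#blocks of size ≥ k) − (#blocks of size ≥ k + 1), so the partition is: 1 block(s) of size 1, 1 block(s) of size 3.
In nonincreasing order the block sizes are [3, 1].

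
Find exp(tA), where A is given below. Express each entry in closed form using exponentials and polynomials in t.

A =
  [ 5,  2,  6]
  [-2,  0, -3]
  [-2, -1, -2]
e^{tA} =
  [4*t*exp(t) + exp(t), 2*t*exp(t), 6*t*exp(t)]
  [-2*t*exp(t), -t*exp(t) + exp(t), -3*t*exp(t)]
  [-2*t*exp(t), -t*exp(t), -3*t*exp(t) + exp(t)]

Strategy: write A = P · J · P⁻¹ where J is a Jordan canonical form, so e^{tA} = P · e^{tJ} · P⁻¹, and e^{tJ} can be computed block-by-block.

A has Jordan form
J =
  [1, 1, 0]
  [0, 1, 0]
  [0, 0, 1]
(up to reordering of blocks).

Per-block formulas:
  For a 2×2 Jordan block J_2(1): exp(t · J_2(1)) = e^(1t)·(I + t·N), where N is the 2×2 nilpotent shift.
  For a 1×1 block at λ = 1: exp(t · [1]) = [e^(1t)].

After assembling e^{tJ} and conjugating by P, we get:

e^{tA} =
  [4*t*exp(t) + exp(t), 2*t*exp(t), 6*t*exp(t)]
  [-2*t*exp(t), -t*exp(t) + exp(t), -3*t*exp(t)]
  [-2*t*exp(t), -t*exp(t), -3*t*exp(t) + exp(t)]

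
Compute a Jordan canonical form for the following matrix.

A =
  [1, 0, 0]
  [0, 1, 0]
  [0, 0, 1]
J_1(1) ⊕ J_1(1) ⊕ J_1(1)

The characteristic polynomial is
  det(x·I − A) = x^3 - 3*x^2 + 3*x - 1 = (x - 1)^3

Eigenvalues and multiplicities (the geometric multiplicity of λ is n − rank(A − λI), which equals the number of Jordan blocks for λ):
  λ = 1: algebraic multiplicity = 3, geometric multiplicity = 3

Determining the block sizes for each eigenvalue:
  λ = 1: gm = am = 3, so every block has size 1 → block sizes [1, 1, 1]

Assembling the blocks gives a Jordan form
J =
  [1, 0, 0]
  [0, 1, 0]
  [0, 0, 1]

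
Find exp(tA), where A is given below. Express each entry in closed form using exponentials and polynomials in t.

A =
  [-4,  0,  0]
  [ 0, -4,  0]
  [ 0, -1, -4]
e^{tA} =
  [exp(-4*t), 0, 0]
  [0, exp(-4*t), 0]
  [0, -t*exp(-4*t), exp(-4*t)]

Strategy: write A = P · J · P⁻¹ where J is a Jordan canonical form, so e^{tA} = P · e^{tJ} · P⁻¹, and e^{tJ} can be computed block-by-block.

A has Jordan form
J =
  [-4,  1,  0]
  [ 0, -4,  0]
  [ 0,  0, -4]
(up to reordering of blocks).

Per-block formulas:
  For a 2×2 Jordan block J_2(-4): exp(t · J_2(-4)) = e^(-4t)·(I + t·N), where N is the 2×2 nilpotent shift.
  For a 1×1 block at λ = -4: exp(t · [-4]) = [e^(-4t)].

After assembling e^{tJ} and conjugating by P, we get:

e^{tA} =
  [exp(-4*t), 0, 0]
  [0, exp(-4*t), 0]
  [0, -t*exp(-4*t), exp(-4*t)]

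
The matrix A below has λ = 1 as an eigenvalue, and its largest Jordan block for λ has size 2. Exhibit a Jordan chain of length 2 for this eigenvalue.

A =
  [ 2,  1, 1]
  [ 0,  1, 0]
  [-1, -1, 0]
A Jordan chain for λ = 1 of length 2:
v_1 = (1, 0, -1)ᵀ
v_2 = (1, 0, 0)ᵀ

Let N = A − (1)·I. We want v_2 with N^2 v_2 = 0 but N^1 v_2 ≠ 0; then v_{j-1} := N · v_j for j = 2, …, 2.

Pick v_2 = (1, 0, 0)ᵀ.
Then v_1 = N · v_2 = (1, 0, -1)ᵀ.

Sanity check: (A − (1)·I) v_1 = (0, 0, 0)ᵀ = 0. ✓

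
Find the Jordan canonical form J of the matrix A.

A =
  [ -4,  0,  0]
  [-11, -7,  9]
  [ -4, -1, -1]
J_3(-4)

The characteristic polynomial is
  det(x·I − A) = x^3 + 12*x^2 + 48*x + 64 = (x + 4)^3

Eigenvalues and multiplicities (the geometric multiplicity of λ is n − rank(A − λI), which equals the number of Jordan blocks for λ):
  λ = -4: algebraic multiplicity = 3, geometric multiplicity = 1

Determining the block sizes for each eigenvalue:
  λ = -4: one block (gm = 1), so the single block has size am = 3 → block sizes [3]

Assembling the blocks gives a Jordan form
J =
  [-4,  1,  0]
  [ 0, -4,  1]
  [ 0,  0, -4]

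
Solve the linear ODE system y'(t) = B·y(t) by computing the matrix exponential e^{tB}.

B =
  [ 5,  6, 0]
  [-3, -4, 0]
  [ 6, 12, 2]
e^{tB} =
  [2*exp(2*t) - exp(-t), 2*exp(2*t) - 2*exp(-t), 0]
  [-exp(2*t) + exp(-t), -exp(2*t) + 2*exp(-t), 0]
  [2*exp(2*t) - 2*exp(-t), 4*exp(2*t) - 4*exp(-t), exp(2*t)]

Strategy: write B = P · J · P⁻¹ where J is a Jordan canonical form, so e^{tB} = P · e^{tJ} · P⁻¹, and e^{tJ} can be computed block-by-block.

B has Jordan form
J =
  [-1, 0, 0]
  [ 0, 2, 0]
  [ 0, 0, 2]
(up to reordering of blocks).

Per-block formulas:
  For a 1×1 block at λ = 2: exp(t · [2]) = [e^(2t)].
  For a 1×1 block at λ = -1: exp(t · [-1]) = [e^(-1t)].

After assembling e^{tJ} and conjugating by P, we get:

e^{tB} =
  [2*exp(2*t) - exp(-t), 2*exp(2*t) - 2*exp(-t), 0]
  [-exp(2*t) + exp(-t), -exp(2*t) + 2*exp(-t), 0]
  [2*exp(2*t) - 2*exp(-t), 4*exp(2*t) - 4*exp(-t), exp(2*t)]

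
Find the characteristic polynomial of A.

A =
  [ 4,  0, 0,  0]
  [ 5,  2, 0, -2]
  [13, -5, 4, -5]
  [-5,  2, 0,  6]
x^4 - 16*x^3 + 96*x^2 - 256*x + 256

Expanding det(x·I − A) (e.g. by cofactor expansion or by noting that A is similar to its Jordan form J, which has the same characteristic polynomial as A) gives
  χ_A(x) = x^4 - 16*x^3 + 96*x^2 - 256*x + 256
which factors as (x - 4)^4. The eigenvalues (with algebraic multiplicities) are λ = 4 with multiplicity 4.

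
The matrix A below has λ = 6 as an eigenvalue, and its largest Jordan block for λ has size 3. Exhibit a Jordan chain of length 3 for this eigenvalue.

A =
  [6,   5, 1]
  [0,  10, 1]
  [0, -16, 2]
A Jordan chain for λ = 6 of length 3:
v_1 = (4, 0, 0)ᵀ
v_2 = (5, 4, -16)ᵀ
v_3 = (0, 1, 0)ᵀ

Let N = A − (6)·I. We want v_3 with N^3 v_3 = 0 but N^2 v_3 ≠ 0; then v_{j-1} := N · v_j for j = 3, …, 2.

Pick v_3 = (0, 1, 0)ᵀ.
Then v_2 = N · v_3 = (5, 4, -16)ᵀ.
Then v_1 = N · v_2 = (4, 0, 0)ᵀ.

Sanity check: (A − (6)·I) v_1 = (0, 0, 0)ᵀ = 0. ✓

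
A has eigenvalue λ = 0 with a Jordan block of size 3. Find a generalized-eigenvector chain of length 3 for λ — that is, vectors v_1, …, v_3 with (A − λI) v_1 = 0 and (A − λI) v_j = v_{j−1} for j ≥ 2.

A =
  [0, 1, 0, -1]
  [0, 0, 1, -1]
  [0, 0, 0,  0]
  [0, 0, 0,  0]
A Jordan chain for λ = 0 of length 3:
v_1 = (1, 0, 0, 0)ᵀ
v_2 = (0, 1, 0, 0)ᵀ
v_3 = (0, 0, 1, 0)ᵀ

Let N = A − (0)·I. We want v_3 with N^3 v_3 = 0 but N^2 v_3 ≠ 0; then v_{j-1} := N · v_j for j = 3, …, 2.

Pick v_3 = (0, 0, 1, 0)ᵀ.
Then v_2 = N · v_3 = (0, 1, 0, 0)ᵀ.
Then v_1 = N · v_2 = (1, 0, 0, 0)ᵀ.

Sanity check: (A − (0)·I) v_1 = (0, 0, 0, 0)ᵀ = 0. ✓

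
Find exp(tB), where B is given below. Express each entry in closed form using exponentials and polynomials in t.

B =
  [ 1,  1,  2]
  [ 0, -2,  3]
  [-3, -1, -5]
e^{tB} =
  [3*t^2*exp(-2*t)/2 + 3*t*exp(-2*t) + exp(-2*t), t^2*exp(-2*t)/2 + t*exp(-2*t), 3*t^2*exp(-2*t)/2 + 2*t*exp(-2*t)]
  [-9*t^2*exp(-2*t)/2, -3*t^2*exp(-2*t)/2 + exp(-2*t), -9*t^2*exp(-2*t)/2 + 3*t*exp(-2*t)]
  [-3*t*exp(-2*t), -t*exp(-2*t), -3*t*exp(-2*t) + exp(-2*t)]

Strategy: write B = P · J · P⁻¹ where J is a Jordan canonical form, so e^{tB} = P · e^{tJ} · P⁻¹, and e^{tJ} can be computed block-by-block.

B has Jordan form
J =
  [-2,  1,  0]
  [ 0, -2,  1]
  [ 0,  0, -2]
(up to reordering of blocks).

Per-block formulas:
  For a 3×3 Jordan block J_3(-2): exp(t · J_3(-2)) = e^(-2t)·(I + t·N + (t^2/2)·N^2), where N is the 3×3 nilpotent shift.

After assembling e^{tJ} and conjugating by P, we get:

e^{tB} =
  [3*t^2*exp(-2*t)/2 + 3*t*exp(-2*t) + exp(-2*t), t^2*exp(-2*t)/2 + t*exp(-2*t), 3*t^2*exp(-2*t)/2 + 2*t*exp(-2*t)]
  [-9*t^2*exp(-2*t)/2, -3*t^2*exp(-2*t)/2 + exp(-2*t), -9*t^2*exp(-2*t)/2 + 3*t*exp(-2*t)]
  [-3*t*exp(-2*t), -t*exp(-2*t), -3*t*exp(-2*t) + exp(-2*t)]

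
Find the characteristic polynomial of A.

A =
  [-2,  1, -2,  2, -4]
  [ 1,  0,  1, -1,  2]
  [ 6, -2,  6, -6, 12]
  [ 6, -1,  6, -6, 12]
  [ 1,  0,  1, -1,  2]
x^5

Expanding det(x·I − A) (e.g. by cofactor expansion or by noting that A is similar to its Jordan form J, which has the same characteristic polynomial as A) gives
  χ_A(x) = x^5
which factors as x^5. The eigenvalues (with algebraic multiplicities) are λ = 0 with multiplicity 5.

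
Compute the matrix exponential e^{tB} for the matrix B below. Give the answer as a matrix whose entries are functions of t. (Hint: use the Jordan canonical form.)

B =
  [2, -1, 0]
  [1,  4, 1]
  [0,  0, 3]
e^{tB} =
  [-t*exp(3*t) + exp(3*t), -t*exp(3*t), -t^2*exp(3*t)/2]
  [t*exp(3*t), t*exp(3*t) + exp(3*t), t^2*exp(3*t)/2 + t*exp(3*t)]
  [0, 0, exp(3*t)]

Strategy: write B = P · J · P⁻¹ where J is a Jordan canonical form, so e^{tB} = P · e^{tJ} · P⁻¹, and e^{tJ} can be computed block-by-block.

B has Jordan form
J =
  [3, 1, 0]
  [0, 3, 1]
  [0, 0, 3]
(up to reordering of blocks).

Per-block formulas:
  For a 3×3 Jordan block J_3(3): exp(t · J_3(3)) = e^(3t)·(I + t·N + (t^2/2)·N^2), where N is the 3×3 nilpotent shift.

After assembling e^{tJ} and conjugating by P, we get:

e^{tB} =
  [-t*exp(3*t) + exp(3*t), -t*exp(3*t), -t^2*exp(3*t)/2]
  [t*exp(3*t), t*exp(3*t) + exp(3*t), t^2*exp(3*t)/2 + t*exp(3*t)]
  [0, 0, exp(3*t)]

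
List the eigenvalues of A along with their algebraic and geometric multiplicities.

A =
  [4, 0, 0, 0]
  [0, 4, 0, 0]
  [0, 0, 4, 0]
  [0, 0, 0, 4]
λ = 4: alg = 4, geom = 4

Step 1 — factor the characteristic polynomial to read off the algebraic multiplicities:
  χ_A(x) = (x - 4)^4

Step 2 — compute geometric multiplicities via the rank-nullity identity g(λ) = n − rank(A − λI):
  rank(A − (4)·I) = 0, so dim ker(A − (4)·I) = n − 0 = 4

Summary:
  λ = 4: algebraic multiplicity = 4, geometric multiplicity = 4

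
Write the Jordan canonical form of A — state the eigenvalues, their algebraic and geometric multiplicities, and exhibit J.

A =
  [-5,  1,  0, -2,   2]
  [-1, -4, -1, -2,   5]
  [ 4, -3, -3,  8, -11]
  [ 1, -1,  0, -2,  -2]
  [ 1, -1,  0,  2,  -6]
J_3(-4) ⊕ J_1(-4) ⊕ J_1(-4)

The characteristic polynomial is
  det(x·I − A) = x^5 + 20*x^4 + 160*x^3 + 640*x^2 + 1280*x + 1024 = (x + 4)^5

Eigenvalues and multiplicities (the geometric multiplicity of λ is n − rank(A − λI), which equals the number of Jordan blocks for λ):
  λ = -4: algebraic multiplicity = 5, geometric multiplicity = 3

Determining the block sizes for each eigenvalue:
  λ = -4: with am = 5 and gm = 3, the partition is not yet determined (e.g. several partitions of 5 into 3 parts exist). Let N = A − (-4)·I. Computing rank(N^1) = 2, rank(N^2) = 1, rank(N^3) = 0; the number of blocks of size ≥ j is rank(N^{j−1}) − rank(N^j), giving [3, 1, 1]. So we have 1 block(s) of size 3, 2 block(s) of size 1 → block sizes [3, 1, 1]

Assembling the blocks gives a Jordan form
J =
  [-4,  1,  0,  0,  0]
  [ 0, -4,  1,  0,  0]
  [ 0,  0, -4,  0,  0]
  [ 0,  0,  0, -4,  0]
  [ 0,  0,  0,  0, -4]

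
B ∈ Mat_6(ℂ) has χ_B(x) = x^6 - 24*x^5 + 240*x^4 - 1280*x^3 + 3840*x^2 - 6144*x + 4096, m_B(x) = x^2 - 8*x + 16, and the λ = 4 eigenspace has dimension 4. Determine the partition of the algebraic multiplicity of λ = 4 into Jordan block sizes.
Block sizes for λ = 4: [2, 2, 1, 1]

Step 1 — from the characteristic polynomial, algebraic multiplicity of λ = 4 is 6. From dim ker(B − (4)·I) = 4, there are exactly 4 Jordan blocks for λ = 4.
Step 2 — from the minimal polynomial, the factor (x − 4)^2 tells us the largest block for λ = 4 has size 2.
Step 3 — with total size 6, 4 blocks, and largest block 2, the block sizes (in nonincreasing order) are [2, 2, 1, 1].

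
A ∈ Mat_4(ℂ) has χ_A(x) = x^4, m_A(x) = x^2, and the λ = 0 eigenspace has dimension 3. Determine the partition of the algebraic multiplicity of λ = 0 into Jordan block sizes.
Block sizes for λ = 0: [2, 1, 1]

Step 1 — from the characteristic polynomial, algebraic multiplicity of λ = 0 is 4. From dim ker(A − (0)·I) = 3, there are exactly 3 Jordan blocks for λ = 0.
Step 2 — from the minimal polynomial, the factor (x − 0)^2 tells us the largest block for λ = 0 has size 2.
Step 3 — with total size 4, 3 blocks, and largest block 2, the block sizes (in nonincreasing order) are [2, 1, 1].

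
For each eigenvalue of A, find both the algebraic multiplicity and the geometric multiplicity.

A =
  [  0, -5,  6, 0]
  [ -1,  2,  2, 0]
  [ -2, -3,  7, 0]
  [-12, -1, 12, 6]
λ = 3: alg = 3, geom = 1; λ = 6: alg = 1, geom = 1

Step 1 — factor the characteristic polynomial to read off the algebraic multiplicities:
  χ_A(x) = (x - 6)*(x - 3)^3

Step 2 — compute geometric multiplicities via the rank-nullity identity g(λ) = n − rank(A − λI):
  rank(A − (3)·I) = 3, so dim ker(A − (3)·I) = n − 3 = 1
  rank(A − (6)·I) = 3, so dim ker(A − (6)·I) = n − 3 = 1

Summary:
  λ = 3: algebraic multiplicity = 3, geometric multiplicity = 1
  λ = 6: algebraic multiplicity = 1, geometric multiplicity = 1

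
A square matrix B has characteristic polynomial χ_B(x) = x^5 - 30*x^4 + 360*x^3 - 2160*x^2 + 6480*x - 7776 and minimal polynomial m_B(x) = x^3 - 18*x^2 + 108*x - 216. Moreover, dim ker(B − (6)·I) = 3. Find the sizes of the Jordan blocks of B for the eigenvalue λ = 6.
Block sizes for λ = 6: [3, 1, 1]

Step 1 — from the characteristic polynomial, algebraic multiplicity of λ = 6 is 5. From dim ker(B − (6)·I) = 3, there are exactly 3 Jordan blocks for λ = 6.
Step 2 — from the minimal polynomial, the factor (x − 6)^3 tells us the largest block for λ = 6 has size 3.
Step 3 — with total size 5, 3 blocks, and largest block 3, the block sizes (in nonincreasing order) are [3, 1, 1].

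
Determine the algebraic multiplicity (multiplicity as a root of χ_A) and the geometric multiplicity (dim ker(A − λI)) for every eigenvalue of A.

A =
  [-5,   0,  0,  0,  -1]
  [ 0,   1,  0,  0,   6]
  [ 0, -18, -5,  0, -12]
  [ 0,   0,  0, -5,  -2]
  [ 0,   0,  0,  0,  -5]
λ = -5: alg = 4, geom = 3; λ = 1: alg = 1, geom = 1

Step 1 — factor the characteristic polynomial to read off the algebraic multiplicities:
  χ_A(x) = (x - 1)*(x + 5)^4

Step 2 — compute geometric multiplicities via the rank-nullity identity g(λ) = n − rank(A − λI):
  rank(A − (-5)·I) = 2, so dim ker(A − (-5)·I) = n − 2 = 3
  rank(A − (1)·I) = 4, so dim ker(A − (1)·I) = n − 4 = 1

Summary:
  λ = -5: algebraic multiplicity = 4, geometric multiplicity = 3
  λ = 1: algebraic multiplicity = 1, geometric multiplicity = 1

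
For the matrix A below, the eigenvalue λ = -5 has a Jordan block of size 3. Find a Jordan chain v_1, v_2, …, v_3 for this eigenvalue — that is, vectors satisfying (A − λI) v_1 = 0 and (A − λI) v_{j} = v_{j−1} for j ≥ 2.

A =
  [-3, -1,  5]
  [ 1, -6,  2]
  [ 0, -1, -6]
A Jordan chain for λ = -5 of length 3:
v_1 = (3, 1, -1)ᵀ
v_2 = (2, 1, 0)ᵀ
v_3 = (1, 0, 0)ᵀ

Let N = A − (-5)·I. We want v_3 with N^3 v_3 = 0 but N^2 v_3 ≠ 0; then v_{j-1} := N · v_j for j = 3, …, 2.

Pick v_3 = (1, 0, 0)ᵀ.
Then v_2 = N · v_3 = (2, 1, 0)ᵀ.
Then v_1 = N · v_2 = (3, 1, -1)ᵀ.

Sanity check: (A − (-5)·I) v_1 = (0, 0, 0)ᵀ = 0. ✓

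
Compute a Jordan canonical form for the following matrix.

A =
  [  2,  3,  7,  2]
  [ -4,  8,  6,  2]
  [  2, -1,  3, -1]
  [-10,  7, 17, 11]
J_3(6) ⊕ J_1(6)

The characteristic polynomial is
  det(x·I − A) = x^4 - 24*x^3 + 216*x^2 - 864*x + 1296 = (x - 6)^4

Eigenvalues and multiplicities (the geometric multiplicity of λ is n − rank(A − λI), which equals the number of Jordan blocks for λ):
  λ = 6: algebraic multiplicity = 4, geometric multiplicity = 2

Determining the block sizes for each eigenvalue:
  λ = 6: with am = 4 and gm = 2, the partition is not yet determined (e.g. several partitions of 4 into 2 parts exist). Let N = A − (6)·I. Computing rank(N^1) = 2, rank(N^2) = 1, rank(N^3) = 0; the number of blocks of size ≥ j is rank(N^{j−1}) − rank(N^j), giving [2, 1, 1]. So we have 1 block(s) of size 3, 1 block(s) of size 1 → block sizes [3, 1]

Assembling the blocks gives a Jordan form
J =
  [6, 1, 0, 0]
  [0, 6, 1, 0]
  [0, 0, 6, 0]
  [0, 0, 0, 6]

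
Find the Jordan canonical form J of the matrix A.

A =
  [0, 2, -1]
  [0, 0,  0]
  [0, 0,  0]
J_2(0) ⊕ J_1(0)

The characteristic polynomial is
  det(x·I − A) = x^3

Eigenvalues and multiplicities (the geometric multiplicity of λ is n − rank(A − λI), which equals the number of Jordan blocks for λ):
  λ = 0: algebraic multiplicity = 3, geometric multiplicity = 2

Determining the block sizes for each eigenvalue:
  λ = 0: 2 blocks summing to 3 forces exactly one block of size 2 and the rest size 1 → block sizes [2, 1]

Assembling the blocks gives a Jordan form
J =
  [0, 1, 0]
  [0, 0, 0]
  [0, 0, 0]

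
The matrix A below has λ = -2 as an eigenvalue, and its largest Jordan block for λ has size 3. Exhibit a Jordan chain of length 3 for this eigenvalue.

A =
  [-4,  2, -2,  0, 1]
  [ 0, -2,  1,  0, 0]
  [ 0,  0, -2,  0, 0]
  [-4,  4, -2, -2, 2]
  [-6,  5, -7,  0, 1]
A Jordan chain for λ = -2 of length 3:
v_1 = (-1, 0, 0, -2, -2)ᵀ
v_2 = (0, -1, 0, -2, 1)ᵀ
v_3 = (1, 0, -1, 0, 0)ᵀ

Let N = A − (-2)·I. We want v_3 with N^3 v_3 = 0 but N^2 v_3 ≠ 0; then v_{j-1} := N · v_j for j = 3, …, 2.

Pick v_3 = (1, 0, -1, 0, 0)ᵀ.
Then v_2 = N · v_3 = (0, -1, 0, -2, 1)ᵀ.
Then v_1 = N · v_2 = (-1, 0, 0, -2, -2)ᵀ.

Sanity check: (A − (-2)·I) v_1 = (0, 0, 0, 0, 0)ᵀ = 0. ✓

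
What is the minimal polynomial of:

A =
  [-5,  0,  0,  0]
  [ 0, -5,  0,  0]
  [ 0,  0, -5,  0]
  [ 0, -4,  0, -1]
x^2 + 6*x + 5

The characteristic polynomial is χ_A(x) = (x + 1)*(x + 5)^3, so the eigenvalues are known. The minimal polynomial is
  m_A(x) = Π_λ (x − λ)^{k_λ}
where k_λ is the size of the *largest* Jordan block for λ (equivalently, the smallest k with (A − λI)^k v = 0 for every generalised eigenvector v of λ).

  λ = -5: largest Jordan block has size 1, contributing (x + 5)
  λ = -1: largest Jordan block has size 1, contributing (x + 1)

So m_A(x) = (x + 1)*(x + 5) = x^2 + 6*x + 5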